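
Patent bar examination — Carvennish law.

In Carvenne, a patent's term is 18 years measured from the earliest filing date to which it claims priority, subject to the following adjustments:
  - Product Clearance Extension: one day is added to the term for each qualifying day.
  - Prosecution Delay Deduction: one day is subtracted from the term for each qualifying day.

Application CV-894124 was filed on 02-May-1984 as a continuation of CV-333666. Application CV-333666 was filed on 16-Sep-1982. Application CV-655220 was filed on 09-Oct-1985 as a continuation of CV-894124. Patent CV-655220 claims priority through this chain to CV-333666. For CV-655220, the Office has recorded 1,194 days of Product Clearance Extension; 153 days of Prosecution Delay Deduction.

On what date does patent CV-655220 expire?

2003-07-24

Earliest priority filing: 16 September 1982.
Base term: 16 September 1982 + 18 years → 16 September 2000.
Product Clearance Extension: +1194 days → 24 December 2003.
Prosecution Delay Deduction: −153 days → 24 July 2003.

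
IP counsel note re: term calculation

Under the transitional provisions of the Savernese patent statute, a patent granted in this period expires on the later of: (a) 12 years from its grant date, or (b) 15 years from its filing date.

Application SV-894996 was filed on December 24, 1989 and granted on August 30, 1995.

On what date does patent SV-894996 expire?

2007-08-30

(a) grant + 12 years → 30 August 2007.
(b) filing + 15 years → 24 December 2004.
Later of the two: 30 August 2007.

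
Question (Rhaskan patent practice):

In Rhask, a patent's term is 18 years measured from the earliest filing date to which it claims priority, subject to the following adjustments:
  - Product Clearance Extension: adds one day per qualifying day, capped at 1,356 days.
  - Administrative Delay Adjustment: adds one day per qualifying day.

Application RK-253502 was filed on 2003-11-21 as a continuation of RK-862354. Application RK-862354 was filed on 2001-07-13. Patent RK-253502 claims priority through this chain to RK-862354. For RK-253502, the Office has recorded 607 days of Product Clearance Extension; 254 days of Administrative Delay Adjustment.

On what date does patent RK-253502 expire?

Earliest priority filing: 13 July 2001.
Base term: 13 July 2001 + 18 years → 13 July 2019.
Product Clearance Extension: 607 days (within the 1356-day cap) → +607 days → 11 March 2021.
Administrative Delay Adjustment: +254 days → 20 November 2021.

2021-11-20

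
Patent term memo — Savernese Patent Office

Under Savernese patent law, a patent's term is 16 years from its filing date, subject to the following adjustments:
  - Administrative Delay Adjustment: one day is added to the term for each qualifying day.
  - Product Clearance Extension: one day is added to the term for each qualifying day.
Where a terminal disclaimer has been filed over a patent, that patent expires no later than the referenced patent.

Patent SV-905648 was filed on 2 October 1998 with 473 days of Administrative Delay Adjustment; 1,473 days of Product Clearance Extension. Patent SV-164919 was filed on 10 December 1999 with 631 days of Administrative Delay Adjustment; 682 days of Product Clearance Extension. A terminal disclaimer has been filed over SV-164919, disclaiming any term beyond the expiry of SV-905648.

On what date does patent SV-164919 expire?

July 15, 2019

Natural term of SV-164919:
  Base: filing + 16 years → 10 December 2015.
  Administrative Delay Adjustment: +631 days → 1 September 2017.
  Product Clearance Extension: +682 days → 15 July 2019.
Expiry of referenced patent SV-905648:
  Base: filing + 16 years → 2 October 2014.
  Administrative Delay Adjustment: +473 days → 18 January 2016.
  Product Clearance Extension: +1473 days → 30 January 2020.
Terminal disclaimer: SV-164919 expires on the earlier of 15 July 2019 and 30 January 2020.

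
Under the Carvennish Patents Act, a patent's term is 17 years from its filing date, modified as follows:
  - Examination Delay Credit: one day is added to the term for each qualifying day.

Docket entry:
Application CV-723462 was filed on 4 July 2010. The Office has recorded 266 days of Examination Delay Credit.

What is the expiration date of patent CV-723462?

2028-03-26

Base term: filing date + 17 years → 4 July 2027.
Examination Delay Credit: +266 days → 26 March 2028.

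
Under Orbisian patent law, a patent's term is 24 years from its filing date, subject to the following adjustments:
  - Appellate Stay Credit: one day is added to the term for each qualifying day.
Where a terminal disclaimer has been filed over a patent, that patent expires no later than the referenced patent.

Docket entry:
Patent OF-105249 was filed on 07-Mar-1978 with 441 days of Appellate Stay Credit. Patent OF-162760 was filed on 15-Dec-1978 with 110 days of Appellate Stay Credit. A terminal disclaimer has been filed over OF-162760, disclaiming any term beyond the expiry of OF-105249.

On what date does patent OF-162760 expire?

2003-04-04

Natural term of OF-162760:
  Base: filing + 24 years → 15 December 2002.
  Appellate Stay Credit: +110 days → 4 April 2003.
Expiry of referenced patent OF-105249:
  Base: filing + 24 years → 7 March 2002.
  Appellate Stay Credit: +441 days → 22 May 2003.
Terminal disclaimer: OF-162760 expires on the earlier of 4 April 2003 and 22 May 2003.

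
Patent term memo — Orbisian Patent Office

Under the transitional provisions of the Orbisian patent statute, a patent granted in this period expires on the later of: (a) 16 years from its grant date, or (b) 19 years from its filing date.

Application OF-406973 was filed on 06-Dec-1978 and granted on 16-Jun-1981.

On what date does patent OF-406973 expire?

1997-12-06

(a) grant + 16 years → 16 June 1997.
(b) filing + 19 years → 6 December 1997.
Later of the two: 6 December 1997.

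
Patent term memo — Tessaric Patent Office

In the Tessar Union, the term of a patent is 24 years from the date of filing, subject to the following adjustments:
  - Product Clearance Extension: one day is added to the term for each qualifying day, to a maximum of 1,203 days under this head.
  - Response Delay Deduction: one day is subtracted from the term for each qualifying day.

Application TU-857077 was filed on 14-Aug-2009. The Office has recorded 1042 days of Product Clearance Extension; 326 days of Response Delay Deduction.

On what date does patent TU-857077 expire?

2035-07-31

Base term: filing date + 24 years → 14 August 2033.
Product Clearance Extension: 1042 days (within the 1203-day cap) → +1042 days → 21 June 2036.
Response Delay Deduction: −326 days → 31 July 2035.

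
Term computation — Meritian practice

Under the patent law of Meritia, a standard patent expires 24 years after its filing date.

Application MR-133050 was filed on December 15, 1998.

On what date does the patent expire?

2022-12-15

Filing date + 24 years → 15 December 2022.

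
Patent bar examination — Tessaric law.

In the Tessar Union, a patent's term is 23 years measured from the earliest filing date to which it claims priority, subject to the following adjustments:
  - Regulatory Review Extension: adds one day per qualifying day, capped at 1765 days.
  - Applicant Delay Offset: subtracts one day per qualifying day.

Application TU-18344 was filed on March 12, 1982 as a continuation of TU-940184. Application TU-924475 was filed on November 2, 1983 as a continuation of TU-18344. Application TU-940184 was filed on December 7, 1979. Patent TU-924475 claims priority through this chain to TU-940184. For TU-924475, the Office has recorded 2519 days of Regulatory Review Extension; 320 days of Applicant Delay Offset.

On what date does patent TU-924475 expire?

November 21, 2006

Earliest priority filing: 7 December 1979.
Base term: 7 December 1979 + 23 years → 7 December 2002.
Regulatory Review Extension: 2519 days claimed exceeds the 1765-day cap, so +1765 days → 7 October 2007.
Applicant Delay Offset: −320 days → 21 November 2006.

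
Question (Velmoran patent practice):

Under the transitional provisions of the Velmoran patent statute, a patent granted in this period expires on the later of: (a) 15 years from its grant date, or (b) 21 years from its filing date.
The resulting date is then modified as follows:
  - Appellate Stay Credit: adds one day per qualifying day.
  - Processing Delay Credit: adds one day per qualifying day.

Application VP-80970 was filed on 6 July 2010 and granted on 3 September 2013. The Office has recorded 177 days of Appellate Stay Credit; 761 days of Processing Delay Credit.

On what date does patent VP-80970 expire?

January 29, 2034

(a) grant + 15 years → 3 September 2028.
(b) filing + 21 years → 6 July 2031.
Later of the two: 6 July 2031.
Appellate Stay Credit: +177 days → 30 December 2031.
Processing Delay Credit: +761 days → 29 January 2034.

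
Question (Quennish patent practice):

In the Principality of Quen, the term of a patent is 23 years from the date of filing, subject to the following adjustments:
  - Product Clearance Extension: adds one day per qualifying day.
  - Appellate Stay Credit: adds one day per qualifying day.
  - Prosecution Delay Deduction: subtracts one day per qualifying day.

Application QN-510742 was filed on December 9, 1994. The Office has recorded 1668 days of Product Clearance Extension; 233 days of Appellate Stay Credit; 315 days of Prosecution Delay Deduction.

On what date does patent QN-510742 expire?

April 13, 2022

Base term: filing date + 23 years → 9 December 2017.
Product Clearance Extension: +1668 days → 4 July 2022.
Appellate Stay Credit: +233 days → 22 February 2023.
Prosecution Delay Deduction: −315 days → 13 April 2022.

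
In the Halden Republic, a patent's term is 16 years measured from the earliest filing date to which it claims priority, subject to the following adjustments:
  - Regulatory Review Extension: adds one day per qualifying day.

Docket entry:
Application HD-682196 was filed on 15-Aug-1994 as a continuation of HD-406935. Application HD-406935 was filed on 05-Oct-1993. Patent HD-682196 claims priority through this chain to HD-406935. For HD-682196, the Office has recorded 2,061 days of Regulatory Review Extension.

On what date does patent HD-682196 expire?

Earliest priority filing: 5 October 1993.
Base term: 5 October 1993 + 16 years → 5 October 2009.
Regulatory Review Extension: +2061 days → 28 May 2015.

2015-05-28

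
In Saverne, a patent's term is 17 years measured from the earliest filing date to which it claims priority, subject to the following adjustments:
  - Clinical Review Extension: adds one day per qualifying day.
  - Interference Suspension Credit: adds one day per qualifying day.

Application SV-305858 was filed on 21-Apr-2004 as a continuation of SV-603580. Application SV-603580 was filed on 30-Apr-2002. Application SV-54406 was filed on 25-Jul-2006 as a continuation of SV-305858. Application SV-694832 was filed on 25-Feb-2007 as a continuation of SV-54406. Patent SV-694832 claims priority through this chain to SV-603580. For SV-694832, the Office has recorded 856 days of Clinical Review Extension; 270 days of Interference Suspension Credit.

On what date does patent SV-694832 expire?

Earliest priority filing: 30 April 2002.
Base term: 30 April 2002 + 17 years → 30 April 2019.
Clinical Review Extension: +856 days → 2 September 2021.
Interference Suspension Credit: +270 days → 30 May 2022.

2022-05-30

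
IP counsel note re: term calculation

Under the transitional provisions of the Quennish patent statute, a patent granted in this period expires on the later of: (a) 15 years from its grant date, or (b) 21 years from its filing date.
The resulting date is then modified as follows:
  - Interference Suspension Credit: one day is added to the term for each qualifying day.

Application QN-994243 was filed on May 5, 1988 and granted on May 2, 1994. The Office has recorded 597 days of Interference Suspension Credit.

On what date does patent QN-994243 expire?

2010-12-23

(a) grant + 15 years → 2 May 2009.
(b) filing + 21 years → 5 May 2009.
Later of the two: 5 May 2009.
Interference Suspension Credit: +597 days → 23 December 2010.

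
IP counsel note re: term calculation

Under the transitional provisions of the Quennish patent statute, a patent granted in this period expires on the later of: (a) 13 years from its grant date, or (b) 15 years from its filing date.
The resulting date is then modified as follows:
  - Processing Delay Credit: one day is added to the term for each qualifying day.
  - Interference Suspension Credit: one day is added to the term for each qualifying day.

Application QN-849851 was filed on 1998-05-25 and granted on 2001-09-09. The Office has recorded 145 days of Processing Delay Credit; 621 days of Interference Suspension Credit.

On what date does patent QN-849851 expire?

(a) grant + 13 years → 9 September 2014.
(b) filing + 15 years → 25 May 2013.
Later of the two: 9 September 2014.
Processing Delay Credit: +145 days → 1 February 2015.
Interference Suspension Credit: +621 days → 14 October 2016.

2016-10-14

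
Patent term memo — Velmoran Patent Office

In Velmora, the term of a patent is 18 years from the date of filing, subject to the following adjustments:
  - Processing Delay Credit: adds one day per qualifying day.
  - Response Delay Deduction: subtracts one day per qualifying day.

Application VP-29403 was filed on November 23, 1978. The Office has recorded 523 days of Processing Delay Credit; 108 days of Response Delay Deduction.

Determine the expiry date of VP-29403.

Base term: filing date + 18 years → 23 November 1996.
Processing Delay Credit: +523 days → 30 April 1998.
Response Delay Deduction: −108 days → 12 January 1998.

1998-01-12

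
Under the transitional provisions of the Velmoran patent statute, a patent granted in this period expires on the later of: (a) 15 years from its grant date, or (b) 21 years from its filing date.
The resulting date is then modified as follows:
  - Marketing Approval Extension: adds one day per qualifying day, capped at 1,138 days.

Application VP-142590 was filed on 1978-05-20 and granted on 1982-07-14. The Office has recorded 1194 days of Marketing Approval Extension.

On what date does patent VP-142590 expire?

(a) grant + 15 years → 14 July 1997.
(b) filing + 21 years → 20 May 1999.
Later of the two: 20 May 1999.
Marketing Approval Extension: 1194 days claimed exceeds the 1138-day cap, so +1138 days → 1 July 2002.

July 1, 2002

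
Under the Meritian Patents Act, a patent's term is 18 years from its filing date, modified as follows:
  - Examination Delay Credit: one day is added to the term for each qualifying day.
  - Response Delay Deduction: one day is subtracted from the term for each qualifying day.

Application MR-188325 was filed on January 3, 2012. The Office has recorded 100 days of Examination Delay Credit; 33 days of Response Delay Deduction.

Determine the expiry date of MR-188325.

Base term: filing date + 18 years → 3 January 2030.
Examination Delay Credit: +100 days → 13 April 2030.
Response Delay Deduction: −33 days → 11 March 2030.

March 11, 2030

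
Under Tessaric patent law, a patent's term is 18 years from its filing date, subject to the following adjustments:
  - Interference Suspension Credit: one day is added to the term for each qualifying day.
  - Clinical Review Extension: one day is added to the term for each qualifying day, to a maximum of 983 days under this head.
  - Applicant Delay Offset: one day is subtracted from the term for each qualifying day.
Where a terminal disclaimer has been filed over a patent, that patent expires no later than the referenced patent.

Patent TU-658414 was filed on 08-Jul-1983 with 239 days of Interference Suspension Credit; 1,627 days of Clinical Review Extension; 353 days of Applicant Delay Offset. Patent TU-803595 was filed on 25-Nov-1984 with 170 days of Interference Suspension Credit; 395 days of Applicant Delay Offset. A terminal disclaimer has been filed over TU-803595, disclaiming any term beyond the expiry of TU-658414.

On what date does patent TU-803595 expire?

Natural term of TU-803595:
  Base: filing + 18 years → 25 November 2002.
  Interference Suspension Credit: +170 days → 14 May 2003.
  Applicant Delay Offset: −395 days → 14 April 2002.
Expiry of referenced patent TU-658414:
  Base: filing + 18 years → 8 July 2001.
  Interference Suspension Credit: +239 days → 4 March 2002.
  Clinical Review Extension: 1627 days claimed exceeds the 983-day cap, so +983 days → 11 November 2004.
  Applicant Delay Offset: −353 days → 24 November 2003.
Terminal disclaimer: TU-803595 expires on the earlier of 14 April 2002 and 24 November 2003.

April 14, 2002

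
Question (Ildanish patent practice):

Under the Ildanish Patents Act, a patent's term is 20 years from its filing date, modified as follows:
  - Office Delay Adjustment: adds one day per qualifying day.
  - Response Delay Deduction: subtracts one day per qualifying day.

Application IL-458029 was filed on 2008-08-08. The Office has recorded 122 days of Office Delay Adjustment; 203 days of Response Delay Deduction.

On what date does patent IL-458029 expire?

Base term: filing date + 20 years → 8 August 2028.
Office Delay Adjustment: +122 days → 8 December 2028.
Response Delay Deduction: −203 days → 19 May 2028.

May 19, 2028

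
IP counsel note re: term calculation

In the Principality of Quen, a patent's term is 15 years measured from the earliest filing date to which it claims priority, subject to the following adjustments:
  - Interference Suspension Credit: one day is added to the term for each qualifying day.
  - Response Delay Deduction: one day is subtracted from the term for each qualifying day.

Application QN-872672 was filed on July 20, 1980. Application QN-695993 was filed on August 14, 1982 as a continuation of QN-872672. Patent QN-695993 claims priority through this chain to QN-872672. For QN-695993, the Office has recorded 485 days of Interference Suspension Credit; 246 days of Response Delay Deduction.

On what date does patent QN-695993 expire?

1996-03-15

Earliest priority filing: 20 July 1980.
Base term: 20 July 1980 + 15 years → 20 July 1995.
Interference Suspension Credit: +485 days → 16 November 1996.
Response Delay Deduction: −246 days → 15 March 1996.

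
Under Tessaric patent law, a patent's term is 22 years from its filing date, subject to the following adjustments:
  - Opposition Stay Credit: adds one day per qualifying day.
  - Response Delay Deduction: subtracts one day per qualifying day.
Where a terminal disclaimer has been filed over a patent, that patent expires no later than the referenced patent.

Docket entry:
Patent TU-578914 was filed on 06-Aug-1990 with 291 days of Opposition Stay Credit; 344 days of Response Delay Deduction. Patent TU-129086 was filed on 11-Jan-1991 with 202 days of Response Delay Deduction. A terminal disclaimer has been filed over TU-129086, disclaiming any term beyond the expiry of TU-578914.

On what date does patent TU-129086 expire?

Natural term of TU-129086:
  Base: filing + 22 years → 11 January 2013.
  Response Delay Deduction: −202 days → 23 June 2012.
Expiry of referenced patent TU-578914:
  Base: filing + 22 years → 6 August 2012.
  Opposition Stay Credit: +291 days → 24 May 2013.
  Response Delay Deduction: −344 days → 14 June 2012.
Terminal disclaimer: TU-129086 expires on the earlier of 23 June 2012 and 14 June 2012.

June 14, 2012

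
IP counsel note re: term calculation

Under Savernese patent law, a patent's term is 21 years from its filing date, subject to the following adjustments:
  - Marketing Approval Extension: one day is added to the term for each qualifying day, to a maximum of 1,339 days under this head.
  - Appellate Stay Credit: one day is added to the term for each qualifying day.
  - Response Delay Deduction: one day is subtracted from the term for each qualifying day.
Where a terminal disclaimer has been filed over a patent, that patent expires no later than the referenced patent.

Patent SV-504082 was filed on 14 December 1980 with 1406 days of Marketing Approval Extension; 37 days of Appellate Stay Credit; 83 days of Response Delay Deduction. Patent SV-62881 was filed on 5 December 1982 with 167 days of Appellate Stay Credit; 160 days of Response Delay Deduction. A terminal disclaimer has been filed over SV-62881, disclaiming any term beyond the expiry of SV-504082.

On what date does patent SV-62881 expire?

Natural term of SV-62881:
  Base: filing + 21 years → 5 December 2003.
  Appellate Stay Credit: +167 days → 20 May 2004.
  Response Delay Deduction: −160 days → 12 December 2003.
Expiry of referenced patent SV-504082:
  Base: filing + 21 years → 14 December 2001.
  Marketing Approval Extension: 1406 days claimed exceeds the 1339-day cap, so +1339 days → 14 August 2005.
  Appellate Stay Credit: +37 days → 20 September 2005.
  Response Delay Deduction: −83 days → 29 June 2005.
Terminal disclaimer: SV-62881 expires on the earlier of 12 December 2003 and 29 June 2005.

2003-12-12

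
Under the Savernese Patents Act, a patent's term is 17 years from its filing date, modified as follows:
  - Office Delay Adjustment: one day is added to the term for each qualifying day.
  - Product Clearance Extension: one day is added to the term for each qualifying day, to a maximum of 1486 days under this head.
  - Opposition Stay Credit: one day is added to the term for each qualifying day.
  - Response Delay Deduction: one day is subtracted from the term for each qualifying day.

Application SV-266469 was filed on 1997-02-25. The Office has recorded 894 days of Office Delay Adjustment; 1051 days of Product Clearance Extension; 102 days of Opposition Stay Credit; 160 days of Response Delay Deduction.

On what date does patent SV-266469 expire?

Base term: filing date + 17 years → 25 February 2014.
Office Delay Adjustment: +894 days → 7 August 2016.
Product Clearance Extension: 1051 days (within the 1486-day cap) → +1051 days → 24 June 2019.
Opposition Stay Credit: +102 days → 4 October 2019.
Response Delay Deduction: −160 days → 27 April 2019.

April 27, 2019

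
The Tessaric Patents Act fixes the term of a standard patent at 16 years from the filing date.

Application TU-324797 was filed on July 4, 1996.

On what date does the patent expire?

Filing date + 16 years → 4 July 2012.

2012-07-04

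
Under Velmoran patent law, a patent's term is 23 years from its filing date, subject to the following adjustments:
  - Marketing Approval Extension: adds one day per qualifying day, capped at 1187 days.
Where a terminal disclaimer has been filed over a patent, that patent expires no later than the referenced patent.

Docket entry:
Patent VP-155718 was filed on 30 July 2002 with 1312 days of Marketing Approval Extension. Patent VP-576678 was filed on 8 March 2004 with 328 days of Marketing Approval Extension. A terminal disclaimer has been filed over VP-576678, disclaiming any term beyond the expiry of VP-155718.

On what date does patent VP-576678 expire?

January 30, 2028

Natural term of VP-576678:
  Base: filing + 23 years → 8 March 2027.
  Marketing Approval Extension: 328 days (within the 1187-day cap) → +328 days → 30 January 2028.
Expiry of referenced patent VP-155718:
  Base: filing + 23 years → 30 July 2025.
  Marketing Approval Extension: 1312 days claimed exceeds the 1187-day cap, so +1187 days → 29 October 2028.
Terminal disclaimer: VP-576678 expires on the earlier of 30 January 2028 and 29 October 2028.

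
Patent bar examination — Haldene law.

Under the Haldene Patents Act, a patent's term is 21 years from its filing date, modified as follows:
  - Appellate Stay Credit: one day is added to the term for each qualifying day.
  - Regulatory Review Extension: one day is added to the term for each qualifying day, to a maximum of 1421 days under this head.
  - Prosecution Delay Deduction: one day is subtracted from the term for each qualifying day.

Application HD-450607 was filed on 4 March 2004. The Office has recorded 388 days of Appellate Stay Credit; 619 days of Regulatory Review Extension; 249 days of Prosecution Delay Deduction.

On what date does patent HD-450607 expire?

2027-04-01

Base term: filing date + 21 years → 4 March 2025.
Appellate Stay Credit: +388 days → 27 March 2026.
Regulatory Review Extension: 619 days (within the 1421-day cap) → +619 days → 6 December 2027.
Prosecution Delay Deduction: −249 days → 1 April 2027.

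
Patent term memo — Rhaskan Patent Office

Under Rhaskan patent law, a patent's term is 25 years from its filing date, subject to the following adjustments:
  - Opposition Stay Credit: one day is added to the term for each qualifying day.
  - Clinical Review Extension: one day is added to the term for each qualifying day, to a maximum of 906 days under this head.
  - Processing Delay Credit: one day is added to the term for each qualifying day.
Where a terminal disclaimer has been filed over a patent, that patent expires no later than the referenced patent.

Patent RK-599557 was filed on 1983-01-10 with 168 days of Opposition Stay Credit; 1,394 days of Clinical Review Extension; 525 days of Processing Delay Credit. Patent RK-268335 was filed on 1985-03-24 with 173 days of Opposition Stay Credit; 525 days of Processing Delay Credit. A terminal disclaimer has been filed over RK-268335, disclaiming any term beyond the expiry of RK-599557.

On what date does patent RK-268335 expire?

February 20, 2012

Natural term of RK-268335:
  Base: filing + 25 years → 24 March 2010.
  Opposition Stay Credit: +173 days → 13 September 2010.
  Processing Delay Credit: +525 days → 20 February 2012.
Expiry of referenced patent RK-599557:
  Base: filing + 25 years → 10 January 2008.
  Opposition Stay Credit: +168 days → 26 June 2008.
  Clinical Review Extension: 1394 days claimed exceeds the 906-day cap, so +906 days → 19 December 2010.
  Processing Delay Credit: +525 days → 27 May 2012.
Terminal disclaimer: RK-268335 expires on the earlier of 20 February 2012 and 27 May 2012.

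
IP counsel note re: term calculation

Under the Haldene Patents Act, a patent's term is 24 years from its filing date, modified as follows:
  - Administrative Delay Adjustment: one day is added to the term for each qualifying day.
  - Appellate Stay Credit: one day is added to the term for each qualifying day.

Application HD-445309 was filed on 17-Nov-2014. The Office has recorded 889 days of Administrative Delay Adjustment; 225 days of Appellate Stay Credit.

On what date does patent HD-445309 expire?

December 5, 2041

Base term: filing date + 24 years → 17 November 2038.
Administrative Delay Adjustment: +889 days → 24 April 2041.
Appellate Stay Credit: +225 days → 5 December 2041.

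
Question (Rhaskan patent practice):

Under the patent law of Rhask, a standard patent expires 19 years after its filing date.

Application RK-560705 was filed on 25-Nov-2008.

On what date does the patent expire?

2027-11-25

Filing date + 19 years → 25 November 2027.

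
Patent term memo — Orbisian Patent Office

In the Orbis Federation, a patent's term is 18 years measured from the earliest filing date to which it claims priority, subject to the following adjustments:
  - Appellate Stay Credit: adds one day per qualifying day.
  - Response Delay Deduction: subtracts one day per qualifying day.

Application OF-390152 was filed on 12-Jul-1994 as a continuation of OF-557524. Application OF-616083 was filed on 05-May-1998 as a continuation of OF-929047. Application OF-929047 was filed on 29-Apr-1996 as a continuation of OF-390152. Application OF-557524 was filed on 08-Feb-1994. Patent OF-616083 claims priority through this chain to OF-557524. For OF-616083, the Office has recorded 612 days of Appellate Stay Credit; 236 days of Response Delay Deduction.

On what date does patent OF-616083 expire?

February 18, 2013

Earliest priority filing: 8 February 1994.
Base term: 8 February 1994 + 18 years → 8 February 2012.
Appellate Stay Credit: +612 days → 12 October 2013.
Response Delay Deduction: −236 days → 18 February 2013.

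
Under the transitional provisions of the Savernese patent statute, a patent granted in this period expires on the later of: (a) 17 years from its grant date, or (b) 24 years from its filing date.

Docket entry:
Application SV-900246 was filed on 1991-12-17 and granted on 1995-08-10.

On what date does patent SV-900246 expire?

(a) grant + 17 years → 10 August 2012.
(b) filing + 24 years → 17 December 2015.
Later of the two: 17 December 2015.

2015-12-17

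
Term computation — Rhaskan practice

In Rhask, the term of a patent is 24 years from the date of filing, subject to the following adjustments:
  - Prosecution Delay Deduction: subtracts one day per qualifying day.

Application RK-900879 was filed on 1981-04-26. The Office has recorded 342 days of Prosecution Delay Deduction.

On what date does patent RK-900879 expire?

Base term: filing date + 24 years → 26 April 2005.
Prosecution Delay Deduction: −342 days → 19 May 2004.

May 19, 2004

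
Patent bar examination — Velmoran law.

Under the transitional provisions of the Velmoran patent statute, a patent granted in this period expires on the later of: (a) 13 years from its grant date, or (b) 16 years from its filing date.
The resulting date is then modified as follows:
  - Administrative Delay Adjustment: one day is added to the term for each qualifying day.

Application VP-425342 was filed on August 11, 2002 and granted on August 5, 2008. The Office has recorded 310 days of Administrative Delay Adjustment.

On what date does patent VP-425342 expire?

2022-06-11

(a) grant + 13 years → 5 August 2021.
(b) filing + 16 years → 11 August 2018.
Later of the two: 5 August 2021.
Administrative Delay Adjustment: +310 days → 11 June 2022.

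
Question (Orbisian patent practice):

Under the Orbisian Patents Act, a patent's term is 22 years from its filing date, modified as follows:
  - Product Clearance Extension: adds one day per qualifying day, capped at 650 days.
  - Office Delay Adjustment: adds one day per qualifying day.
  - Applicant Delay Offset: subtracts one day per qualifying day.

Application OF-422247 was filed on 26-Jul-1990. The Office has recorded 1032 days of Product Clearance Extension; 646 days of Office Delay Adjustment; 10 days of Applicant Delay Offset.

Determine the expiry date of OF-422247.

February 2, 2016

Base term: filing date + 22 years → 26 July 2012.
Product Clearance Extension: 1032 days claimed exceeds the 650-day cap, so +650 days → 7 May 2014.
Office Delay Adjustment: +646 days → 12 February 2016.
Applicant Delay Offset: −10 days → 2 February 2016.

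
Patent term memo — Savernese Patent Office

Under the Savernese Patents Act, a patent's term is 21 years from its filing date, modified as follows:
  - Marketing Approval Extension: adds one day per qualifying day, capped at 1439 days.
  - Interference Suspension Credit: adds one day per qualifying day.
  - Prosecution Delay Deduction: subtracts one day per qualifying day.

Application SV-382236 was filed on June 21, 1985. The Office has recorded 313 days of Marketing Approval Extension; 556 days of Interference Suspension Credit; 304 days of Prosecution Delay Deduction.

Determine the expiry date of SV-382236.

January 7, 2008

Base term: filing date + 21 years → 21 June 2006.
Marketing Approval Extension: 313 days (within the 1439-day cap) → +313 days → 30 April 2007.
Interference Suspension Credit: +556 days → 6 November 2008.
Prosecution Delay Deduction: −304 days → 7 January 2008.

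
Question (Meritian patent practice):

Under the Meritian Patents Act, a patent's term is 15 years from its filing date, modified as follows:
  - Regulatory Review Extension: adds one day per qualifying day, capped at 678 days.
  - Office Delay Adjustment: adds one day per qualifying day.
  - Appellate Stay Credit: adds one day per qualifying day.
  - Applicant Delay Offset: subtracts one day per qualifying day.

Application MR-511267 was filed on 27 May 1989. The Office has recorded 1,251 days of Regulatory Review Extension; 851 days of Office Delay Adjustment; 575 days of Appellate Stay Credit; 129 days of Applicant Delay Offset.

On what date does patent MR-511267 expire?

Base term: filing date + 15 years → 27 May 2004.
Regulatory Review Extension: 1251 days claimed exceeds the 678-day cap, so +678 days → 5 April 2006.
Office Delay Adjustment: +851 days → 3 August 2008.
Appellate Stay Credit: +575 days → 1 March 2010.
Applicant Delay Offset: −129 days → 23 October 2009.

October 23, 2009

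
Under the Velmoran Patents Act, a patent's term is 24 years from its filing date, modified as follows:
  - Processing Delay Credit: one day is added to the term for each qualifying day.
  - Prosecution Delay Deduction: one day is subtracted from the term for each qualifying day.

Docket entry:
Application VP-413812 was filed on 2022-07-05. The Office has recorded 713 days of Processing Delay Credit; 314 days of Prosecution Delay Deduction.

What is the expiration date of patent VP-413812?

2047-08-08

Base term: filing date + 24 years → 5 July 2046.
Processing Delay Credit: +713 days → 17 June 2048.
Prosecution Delay Deduction: −314 days → 8 August 2047.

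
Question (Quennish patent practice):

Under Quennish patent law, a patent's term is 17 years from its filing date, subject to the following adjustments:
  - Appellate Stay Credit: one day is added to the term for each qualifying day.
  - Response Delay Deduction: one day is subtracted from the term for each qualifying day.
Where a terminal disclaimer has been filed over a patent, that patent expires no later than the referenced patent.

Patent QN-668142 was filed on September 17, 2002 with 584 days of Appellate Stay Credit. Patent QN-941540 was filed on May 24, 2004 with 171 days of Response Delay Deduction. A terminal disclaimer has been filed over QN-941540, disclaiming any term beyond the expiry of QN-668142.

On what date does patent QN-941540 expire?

Natural term of QN-941540:
  Base: filing + 17 years → 24 May 2021.
  Response Delay Deduction: −171 days → 4 December 2020.
Expiry of referenced patent QN-668142:
  Base: filing + 17 years → 17 September 2019.
  Appellate Stay Credit: +584 days → 23 April 2021.
Terminal disclaimer: QN-941540 expires on the earlier of 4 December 2020 and 23 April 2021.

December 4, 2020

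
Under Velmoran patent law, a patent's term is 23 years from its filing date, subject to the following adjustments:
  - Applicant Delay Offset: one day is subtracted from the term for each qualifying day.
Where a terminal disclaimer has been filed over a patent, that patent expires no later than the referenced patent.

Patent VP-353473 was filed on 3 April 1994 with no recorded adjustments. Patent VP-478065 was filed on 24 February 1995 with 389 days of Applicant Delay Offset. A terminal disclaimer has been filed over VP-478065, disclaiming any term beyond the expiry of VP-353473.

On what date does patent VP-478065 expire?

2017-01-31

Natural term of VP-478065:
  Base: filing + 23 years → 24 February 2018.
  Applicant Delay Offset: −389 days → 31 January 2017.
Expiry of referenced patent VP-353473:
  Base: filing + 23 years → 3 April 2017.
Terminal disclaimer: VP-478065 expires on the earlier of 31 January 2017 and 3 April 2017.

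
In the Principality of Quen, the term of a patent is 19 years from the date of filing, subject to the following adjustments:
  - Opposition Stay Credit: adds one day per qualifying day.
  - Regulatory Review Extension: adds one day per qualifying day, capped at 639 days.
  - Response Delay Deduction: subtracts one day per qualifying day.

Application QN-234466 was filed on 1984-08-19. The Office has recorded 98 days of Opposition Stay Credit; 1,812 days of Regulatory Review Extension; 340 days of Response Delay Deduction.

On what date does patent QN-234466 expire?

Base term: filing date + 19 years → 19 August 2003.
Opposition Stay Credit: +98 days → 25 November 2003.
Regulatory Review Extension: 1812 days claimed exceeds the 639-day cap, so +639 days → 25 August 2005.
Response Delay Deduction: −340 days → 19 September 2004.

September 19, 2004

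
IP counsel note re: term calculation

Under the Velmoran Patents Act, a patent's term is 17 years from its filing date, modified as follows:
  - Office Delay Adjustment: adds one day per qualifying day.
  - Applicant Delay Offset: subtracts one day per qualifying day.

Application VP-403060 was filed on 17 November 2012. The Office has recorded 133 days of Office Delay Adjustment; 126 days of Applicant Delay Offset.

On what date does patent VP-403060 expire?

2029-11-24

Base term: filing date + 17 years → 17 November 2029.
Office Delay Adjustment: +133 days → 30 March 2030.
Applicant Delay Offset: −126 days → 24 November 2029.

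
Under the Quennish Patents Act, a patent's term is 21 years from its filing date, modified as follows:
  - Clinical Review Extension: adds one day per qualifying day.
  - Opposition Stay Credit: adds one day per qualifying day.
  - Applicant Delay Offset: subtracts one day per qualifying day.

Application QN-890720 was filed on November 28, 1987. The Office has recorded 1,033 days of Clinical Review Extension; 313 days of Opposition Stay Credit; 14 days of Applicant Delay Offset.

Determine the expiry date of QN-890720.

Base term: filing date + 21 years → 28 November 2008.
Clinical Review Extension: +1033 days → 27 September 2011.
Opposition Stay Credit: +313 days → 5 August 2012.
Applicant Delay Offset: −14 days → 22 July 2012.

2012-07-22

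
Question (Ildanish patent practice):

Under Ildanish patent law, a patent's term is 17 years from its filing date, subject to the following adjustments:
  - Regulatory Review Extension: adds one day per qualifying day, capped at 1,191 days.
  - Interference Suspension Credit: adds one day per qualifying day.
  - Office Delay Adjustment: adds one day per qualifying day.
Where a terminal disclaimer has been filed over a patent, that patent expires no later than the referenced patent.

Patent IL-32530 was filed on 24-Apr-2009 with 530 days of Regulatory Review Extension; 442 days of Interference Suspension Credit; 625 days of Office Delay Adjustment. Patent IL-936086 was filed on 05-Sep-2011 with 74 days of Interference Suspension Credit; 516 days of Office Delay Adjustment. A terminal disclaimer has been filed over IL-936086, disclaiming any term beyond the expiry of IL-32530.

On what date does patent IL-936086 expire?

April 18, 2030

Natural term of IL-936086:
  Base: filing + 17 years → 5 September 2028.
  Interference Suspension Credit: +74 days → 18 November 2028.
  Office Delay Adjustment: +516 days → 18 April 2030.
Expiry of referenced patent IL-32530:
  Base: filing + 17 years → 24 April 2026.
  Regulatory Review Extension: 530 days (within the 1191-day cap) → +530 days → 6 October 2027.
  Interference Suspension Credit: +442 days → 21 December 2028.
  Office Delay Adjustment: +625 days → 7 September 2030.
Terminal disclaimer: IL-936086 expires on the earlier of 18 April 2030 and 7 September 2030.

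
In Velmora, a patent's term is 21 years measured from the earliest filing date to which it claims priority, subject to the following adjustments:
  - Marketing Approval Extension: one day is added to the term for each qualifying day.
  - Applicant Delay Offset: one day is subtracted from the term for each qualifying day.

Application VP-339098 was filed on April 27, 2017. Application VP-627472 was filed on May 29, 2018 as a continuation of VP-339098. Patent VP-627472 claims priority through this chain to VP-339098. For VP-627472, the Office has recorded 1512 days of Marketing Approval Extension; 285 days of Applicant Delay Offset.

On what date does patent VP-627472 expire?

September 5, 2041

Earliest priority filing: 27 April 2017.
Base term: 27 April 2017 + 21 years → 27 April 2038.
Marketing Approval Extension: +1512 days → 17 June 2042.
Applicant Delay Offset: −285 days → 5 September 2041.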